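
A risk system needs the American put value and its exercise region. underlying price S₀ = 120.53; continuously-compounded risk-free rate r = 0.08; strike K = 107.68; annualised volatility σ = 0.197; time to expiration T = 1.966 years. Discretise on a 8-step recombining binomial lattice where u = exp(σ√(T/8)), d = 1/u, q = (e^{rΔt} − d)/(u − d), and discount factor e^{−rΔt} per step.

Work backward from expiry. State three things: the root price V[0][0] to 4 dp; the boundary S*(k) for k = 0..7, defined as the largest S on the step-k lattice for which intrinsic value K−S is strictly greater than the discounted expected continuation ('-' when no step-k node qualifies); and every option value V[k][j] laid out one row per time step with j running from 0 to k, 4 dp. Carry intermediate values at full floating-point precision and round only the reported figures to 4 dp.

Δt=0.24575, u=1.10259, d=0.90696, q=0.57710, disc=e^(-rΔt)=0.98053
k=8 terminal: V=max(K-S,0) → 52.4986 40.5961 26.1263 8.5353 0.0000 0.0000 0.0000 0.0000 0.0000
k=7: j=0 S=60.8423 intr=46.8377 cont=44.7414 V=46.8377[EX]; j=1 S=73.9658 intr=33.7142 cont=31.6179 V=33.7142[EX]; j=2 S=89.9201 intr=17.7599 cont=15.6636 V=17.7599[EX]; j=3 S=109.3156 intr=0.0000 cont=3.5393 V=3.5393[hold]; j=4 S=132.8948 intr=0.0000 cont=0.0000 V=0.0000[hold]; j=5 S=161.5599 intr=0.0000 cont=0.0000 V=0.0000[hold]; j=6 S=196.4081 intr=0.0000 cont=0.0000 V=0.0000[hold]; j=7 S=238.7729 intr=0.0000 cont=0.0000 V=0.0000[hold]  S*(7)=89.9201
k=6: j=0 S=67.0839 intr=40.5961 cont=38.4998 V=40.5961[EX]; j=1 S=81.5537 intr=26.1263 cont=24.0300 V=26.1263[EX]; j=2 S=99.1447 intr=8.5353 cont=9.3673 V=9.3673[hold]; j=3 S=120.5300 intr=0.0000 cont=1.4677 V=1.4677[hold]; j=4 S=146.5281 intr=0.0000 cont=0.0000 V=0.0000[hold]; j=5 S=178.1339 intr=0.0000 cont=0.0000 V=0.0000[hold]; j=6 S=216.5570 intr=0.0000 cont=0.0000 V=0.0000[hold]  S*(6)=81.5537
k=5: j=0 S=73.9658 intr=33.7142 cont=31.6179 V=33.7142[EX]; j=1 S=89.9201 intr=17.7599 cont=16.1344 V=17.7599[EX]; j=2 S=109.3156 intr=0.0000 cont=4.7149 V=4.7149[hold]; j=3 S=132.8948 intr=0.0000 cont=0.6086 V=0.6086[hold]; j=4 S=161.5599 intr=0.0000 cont=0.0000 V=0.0000[hold]; j=5 S=196.4081 intr=0.0000 cont=0.0000 V=0.0000[hold]  S*(5)=89.9201
k=4: j=0 S=81.5537 intr=26.1263 cont=24.0300 V=26.1263[EX]; j=1 S=99.1447 intr=8.5353 cont=10.0325 V=10.0325[hold]; j=2 S=120.5300 intr=0.0000 cont=2.2995 V=2.2995[hold]; j=3 S=146.5281 intr=0.0000 cont=0.2524 V=0.2524[hold]; j=4 S=178.1339 intr=0.0000 cont=0.0000 V=0.0000[hold]  S*(4)=81.5537
k=3: j=0 S=89.9201 intr=17.7599 cont=16.5108 V=17.7599[EX]; j=1 S=109.3156 intr=0.0000 cont=5.4614 V=5.4614[hold]; j=2 S=132.8948 intr=0.0000 cont=1.0963 V=1.0963[hold]; j=3 S=161.5599 intr=0.0000 cont=0.1047 V=0.1047[hold]  S*(3)=89.9201
k=2: j=0 S=99.1447 intr=8.5353 cont=10.4549 V=10.4549[hold]; j=1 S=120.5300 intr=0.0000 cont=2.8851 V=2.8851[hold]; j=2 S=146.5281 intr=0.0000 cont=0.5138 V=0.5138[hold]  S*(2)=-
k=1: j=0 S=109.3156 intr=0.0000 cont=5.9679 V=5.9679[hold]; j=1 S=132.8948 intr=0.0000 cont=1.4871 V=1.4871[hold]  S*(1)=-
k=0: j=0 S=120.5300 intr=0.0000 cont=3.3162 V=3.3162[hold]  S*(0)=-

price = 3.3162
boundary = - - - 89.9201 81.5537 89.9201 81.5537 89.9201
tree:
3.3162
5.9679 1.4871
10.4549 2.8851 0.5138
17.7599 5.4614 1.0963 0.1047
26.1263 10.0325 2.2995 0.2524 0.0000
33.7142 17.7599 4.7149 0.6086 0.0000 0.0000
40.5961 26.1263 9.3673 1.4677 0.0000 0.0000 0.0000
46.8377 33.7142 17.7599 3.5393 0.0000 0.0000 0.0000 0.0000
52.4986 40.5961 26.1263 8.5353 0.0000 0.0000 0.0000 0.0000 0.0000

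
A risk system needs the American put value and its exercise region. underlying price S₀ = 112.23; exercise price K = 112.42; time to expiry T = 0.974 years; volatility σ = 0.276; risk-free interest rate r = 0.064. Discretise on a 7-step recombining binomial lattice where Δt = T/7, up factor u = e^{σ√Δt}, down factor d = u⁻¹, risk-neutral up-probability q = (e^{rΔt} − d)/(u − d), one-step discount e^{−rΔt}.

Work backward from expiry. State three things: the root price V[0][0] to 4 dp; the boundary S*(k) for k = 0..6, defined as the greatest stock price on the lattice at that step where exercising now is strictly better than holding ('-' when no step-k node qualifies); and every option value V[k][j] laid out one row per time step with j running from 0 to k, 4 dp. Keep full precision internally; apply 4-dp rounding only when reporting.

params: Δt=0.13914 u=1.10844 d=0.90217 q=0.51765 e^(-rΔt)=0.99113
t_7 payoffs: 57.8285 45.3468 30.0113 11.1695 0.0000 0.0000 0.0000 0.0000
t_6: node(6,0) S=60.5114 payoff=51.9086 vs cont=50.9119 → 51.9086 [stop]  node(6,1) S=74.3466 payoff=38.0734 vs cont=37.0767 → 38.0734 [stop]  node(6,2) S=91.3450 payoff=21.0750 vs cont=20.0783 → 21.0750 [stop]  node(6,3) S=112.2300 payoff=0.1900 vs cont=5.3399 → 5.3399 [wait]  node(6,4) S=137.8900 payoff=0.0000 vs cont=0.0000 → 0.0000 [wait]  node(6,5) S=169.4170 payoff=0.0000 vs cont=0.0000 → 0.0000 [wait]  node(6,6) S=208.1521 payoff=0.0000 vs cont=0.0000 → 0.0000 [wait]  ⇒ S*(6)=91.3450
t_5: node(5,0) S=67.0732 payoff=45.3468 vs cont=44.3501 → 45.3468 [stop]  node(5,1) S=82.4087 payoff=30.0113 vs cont=29.0146 → 30.0113 [stop]  node(5,2) S=101.2505 payoff=11.1695 vs cont=12.8151 → 12.8151 [wait]  node(5,3) S=124.4002 payoff=0.0000 vs cont=2.5529 → 2.5529 [wait]  node(5,4) S=152.8428 payoff=0.0000 vs cont=0.0000 → 0.0000 [wait]  node(5,5) S=187.7884 payoff=0.0000 vs cont=0.0000 → 0.0000 [wait]  ⇒ S*(5)=82.4087
t_4: node(4,0) S=74.3466 payoff=38.0734 vs cont=37.0767 → 38.0734 [stop]  node(4,1) S=91.3450 payoff=21.0750 vs cont=20.9225 → 21.0750 [stop]  node(4,2) S=112.2300 payoff=0.1900 vs cont=7.4363 → 7.4363 [wait]  node(4,3) S=137.8900 payoff=0.0000 vs cont=1.2205 → 1.2205 [wait]  node(4,4) S=169.4170 payoff=0.0000 vs cont=0.0000 → 0.0000 [wait]  ⇒ S*(4)=91.3450
t_3: node(3,0) S=82.4087 payoff=30.0113 vs cont=29.0146 → 30.0113 [stop]  node(3,1) S=101.2505 payoff=11.1695 vs cont=13.8907 → 13.8907 [wait]  node(3,2) S=124.4002 payoff=0.0000 vs cont=4.1813 → 4.1813 [wait]  node(3,3) S=152.8428 payoff=0.0000 vs cont=0.5835 → 0.5835 [wait]  ⇒ S*(3)=82.4087
t_2: node(2,0) S=91.3450 payoff=21.0750 vs cont=21.4744 → 21.4744 [wait]  node(2,1) S=112.2300 payoff=0.1900 vs cont=8.7860 → 8.7860 [wait]  node(2,2) S=137.8900 payoff=0.0000 vs cont=2.2983 → 2.2983 [wait]  ⇒ S*(2)=-
t_1: node(1,0) S=101.2505 payoff=11.1695 vs cont=14.7741 → 14.7741 [wait]  node(1,1) S=124.4002 payoff=0.0000 vs cont=5.3795 → 5.3795 [wait]  ⇒ S*(1)=-
t_0: node(0,0) S=112.2300 payoff=0.1900 vs cont=9.8231 → 9.8231 [wait]  ⇒ S*(0)=-

price = 9.8231
boundary = - - - 82.4087 91.3450 82.4087 91.3450
tree:
9.8231
14.7741 5.3795
21.4744 8.7860 2.2983
30.0113 13.8907 4.1813 0.5835
38.0734 21.0750 7.4363 1.2205 0.0000
45.3468 30.0113 12.8151 2.5529 0.0000 0.0000
51.9086 38.0734 21.0750 5.3399 0.0000 0.0000 0.0000
57.8285 45.3468 30.0113 11.1695 0.0000 0.0000 0.0000 0.0000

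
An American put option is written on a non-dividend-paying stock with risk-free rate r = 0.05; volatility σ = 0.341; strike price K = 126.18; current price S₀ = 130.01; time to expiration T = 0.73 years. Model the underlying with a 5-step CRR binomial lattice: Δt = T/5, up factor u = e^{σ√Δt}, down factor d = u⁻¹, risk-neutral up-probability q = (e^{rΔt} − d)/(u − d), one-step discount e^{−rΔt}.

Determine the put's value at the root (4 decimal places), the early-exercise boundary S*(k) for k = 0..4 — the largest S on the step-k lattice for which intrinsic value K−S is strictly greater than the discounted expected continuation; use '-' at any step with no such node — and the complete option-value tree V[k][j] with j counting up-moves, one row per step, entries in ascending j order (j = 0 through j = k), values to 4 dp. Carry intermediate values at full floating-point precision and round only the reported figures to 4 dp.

params: Δt=0.14600 u=1.13917 d=0.87784 q=0.49551 e^(-rΔt)=0.99273
t_5 payoffs: 58.4092 38.2339 12.0526 0.0000 0.0000 0.0000
t_4: node(4,0) S=77.2022 payoff=48.9778 vs cont=48.0601 → 48.9778 [stop]  node(4,1) S=100.1851 payoff=25.9949 vs cont=25.0771 → 25.9949 [stop]  node(4,2) S=130.0100 payoff=0.0000 vs cont=6.0362 → 6.0362 [wait]  node(4,3) S=168.7137 payoff=0.0000 vs cont=0.0000 → 0.0000 [wait]  node(4,4) S=218.9394 payoff=0.0000 vs cont=0.0000 → 0.0000 [wait]  ⇒ S*(4)=100.1851
t_3: node(3,0) S=87.9461 payoff=38.2339 vs cont=37.3162 → 38.2339 [stop]  node(3,1) S=114.1274 payoff=12.0526 vs cont=15.9881 → 15.9881 [wait]  node(3,2) S=148.1029 payoff=0.0000 vs cont=3.0231 → 3.0231 [wait]  node(3,3) S=192.1928 payoff=0.0000 vs cont=0.0000 → 0.0000 [wait]  ⇒ S*(3)=87.9461
t_2: node(2,0) S=100.1851 payoff=25.9949 vs cont=27.0130 → 27.0130 [wait]  node(2,1) S=130.0100 payoff=0.0000 vs cont=9.4942 → 9.4942 [wait]  node(2,2) S=168.7137 payoff=0.0000 vs cont=1.5140 → 1.5140 [wait]  ⇒ S*(2)=-
t_1: node(1,0) S=114.1274 payoff=12.0526 vs cont=18.1990 → 18.1990 [wait]  node(1,1) S=148.1029 payoff=0.0000 vs cont=5.4997 → 5.4997 [wait]  ⇒ S*(1)=-
t_0: node(0,0) S=130.0100 payoff=0.0000 vs cont=11.8198 → 11.8198 [wait]  ⇒ S*(0)=-

price = 11.8198
boundary = - - - 87.9461 100.1851
tree:
11.8198
18.1990 5.4997
27.0130 9.4942 1.5140
38.2339 15.9881 3.0231 0.0000
48.9778 25.9949 6.0362 0.0000 0.0000
58.4092 38.2339 12.0526 0.0000 0.0000 0.0000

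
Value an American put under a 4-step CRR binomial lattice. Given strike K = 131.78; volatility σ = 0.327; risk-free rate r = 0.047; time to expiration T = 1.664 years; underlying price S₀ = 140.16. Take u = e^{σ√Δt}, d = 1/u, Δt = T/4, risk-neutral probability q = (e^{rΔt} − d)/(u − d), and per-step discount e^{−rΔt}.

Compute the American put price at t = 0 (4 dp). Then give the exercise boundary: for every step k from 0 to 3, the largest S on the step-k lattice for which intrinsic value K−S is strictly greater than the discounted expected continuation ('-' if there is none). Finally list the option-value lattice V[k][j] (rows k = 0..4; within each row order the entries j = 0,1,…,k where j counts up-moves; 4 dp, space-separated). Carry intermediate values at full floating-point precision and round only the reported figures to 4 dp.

price = 14.5348
boundary = - - 91.9245 74.4449
tree:
14.5348
24.5336 4.8713
39.8555 9.8158 0.0000
57.3351 19.7792 0.0000 0.0000
71.4910 39.8555 0.0000 0.0000 0.0000

Δt=0.41600  u=1.23480  d=0.80985  q=0.49393  discount=0.98064
step 4 (expiry): payoffs max(K−S,0) = 71.4910 39.8555 0.0000 0.0000 0.0000
step 3: (k=3,j=0): S=74.4449, (K−S)⁺=57.3351, hold=54.7836 ⇒ V=57.3351 exercise | (k=3,j=1): S=113.5083, (K−S)⁺=18.2717, hold=19.7792 ⇒ V=19.7792 continue | (k=3,j=2): S=173.0695, (K−S)⁺=0.0000, hold=0.0000 ⇒ V=0.0000 continue | (k=3,j=3): S=263.8843, (K−S)⁺=0.0000, hold=0.0000 ⇒ V=0.0000 continue  boundary S*=74.4449
step 2: (k=2,j=0): S=91.9245, (K−S)⁺=39.8555, hold=38.0341 ⇒ V=39.8555 exercise | (k=2,j=1): S=140.1600, (K−S)⁺=0.0000, hold=9.8158 ⇒ V=9.8158 continue | (k=2,j=2): S=213.7062, (K−S)⁺=0.0000, hold=0.0000 ⇒ V=0.0000 continue  boundary S*=91.9245
step 1: (k=1,j=0): S=113.5083, (K−S)⁺=18.2717, hold=24.5336 ⇒ V=24.5336 continue | (k=1,j=1): S=173.0695, (K−S)⁺=0.0000, hold=4.8713 ⇒ V=4.8713 continue  boundary S*=-
step 0: (k=0,j=0): S=140.1600, (K−S)⁺=0.0000, hold=14.5348 ⇒ V=14.5348 continue  boundary S*=-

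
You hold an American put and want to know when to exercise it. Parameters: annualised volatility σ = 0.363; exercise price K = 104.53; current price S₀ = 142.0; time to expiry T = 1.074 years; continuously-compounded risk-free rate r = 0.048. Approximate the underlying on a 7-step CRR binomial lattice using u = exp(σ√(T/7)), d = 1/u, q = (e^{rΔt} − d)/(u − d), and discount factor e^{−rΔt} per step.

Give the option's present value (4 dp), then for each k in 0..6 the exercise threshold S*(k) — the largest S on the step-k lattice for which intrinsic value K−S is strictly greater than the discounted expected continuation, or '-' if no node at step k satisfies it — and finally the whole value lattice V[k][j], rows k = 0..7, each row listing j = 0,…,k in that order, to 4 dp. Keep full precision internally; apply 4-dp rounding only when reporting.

params: Δt=0.15343 u=1.15279 d=0.86746 q=0.49042 e^(-rΔt)=0.99266
t_7 payoffs: 52.0455 34.7818 11.8395 0.0000 0.0000 0.0000 0.0000 0.0000
t_6: node(6,0) S=60.5037 payoff=44.0263 vs cont=43.2593 → 44.0263 [stop]  node(6,1) S=80.4052 payoff=24.1248 vs cont=23.3578 → 24.1248 [stop]  node(6,2) S=106.8529 payoff=0.0000 vs cont=5.9889 → 5.9889 [wait]  node(6,3) S=142.0000 payoff=0.0000 vs cont=0.0000 → 0.0000 [wait]  node(6,4) S=188.7080 payoff=0.0000 vs cont=0.0000 → 0.0000 [wait]  node(6,5) S=250.7797 payoff=0.0000 vs cont=0.0000 → 0.0000 [wait]  node(6,6) S=333.2686 payoff=0.0000 vs cont=0.0000 → 0.0000 [wait]  ⇒ S*(6)=80.4052
t_5: node(5,0) S=69.7482 payoff=34.7818 vs cont=34.0148 → 34.7818 [stop]  node(5,1) S=92.6905 payoff=11.8395 vs cont=15.1188 → 15.1188 [wait]  node(5,2) S=123.1792 payoff=0.0000 vs cont=3.0294 → 3.0294 [wait]  node(5,3) S=163.6965 payoff=0.0000 vs cont=0.0000 → 0.0000 [wait]  node(5,4) S=217.5411 payoff=0.0000 vs cont=0.0000 → 0.0000 [wait]  node(5,5) S=289.0969 payoff=0.0000 vs cont=0.0000 → 0.0000 [wait]  ⇒ S*(5)=69.7482
t_4: node(4,0) S=80.4052 payoff=24.1248 vs cont=24.9542 → 24.9542 [wait]  node(4,1) S=106.8529 payoff=0.0000 vs cont=9.1225 → 9.1225 [wait]  node(4,2) S=142.0000 payoff=0.0000 vs cont=1.5324 → 1.5324 [wait]  node(4,3) S=188.7080 payoff=0.0000 vs cont=0.0000 → 0.0000 [wait]  node(4,4) S=250.7797 payoff=0.0000 vs cont=0.0000 → 0.0000 [wait]  ⇒ S*(4)=-
t_3: node(3,0) S=92.6905 payoff=11.8395 vs cont=17.0639 → 17.0639 [wait]  node(3,1) S=123.1792 payoff=0.0000 vs cont=5.3606 → 5.3606 [wait]  node(3,2) S=163.6965 payoff=0.0000 vs cont=0.7752 → 0.7752 [wait]  node(3,3) S=217.5411 payoff=0.0000 vs cont=0.0000 → 0.0000 [wait]  ⇒ S*(3)=-
t_2: node(2,0) S=106.8529 payoff=0.0000 vs cont=11.2413 → 11.2413 [wait]  node(2,1) S=142.0000 payoff=0.0000 vs cont=3.0890 → 3.0890 [wait]  node(2,2) S=188.7080 payoff=0.0000 vs cont=0.3921 → 0.3921 [wait]  ⇒ S*(2)=-
t_1: node(1,0) S=123.1792 payoff=0.0000 vs cont=7.1901 → 7.1901 [wait]  node(1,1) S=163.6965 payoff=0.0000 vs cont=1.7534 → 1.7534 [wait]  ⇒ S*(1)=-
t_0: node(0,0) S=142.0000 payoff=0.0000 vs cont=4.4907 → 4.4907 [wait]  ⇒ S*(0)=-

price = 4.4907
boundary = - - - - - 69.7482 80.4052
tree:
4.4907
7.1901 1.7534
11.2413 3.0890 0.3921
17.0639 5.3606 0.7752 0.0000
24.9542 9.1225 1.5324 0.0000 0.0000
34.7818 15.1188 3.0294 0.0000 0.0000 0.0000
44.0263 24.1248 5.9889 0.0000 0.0000 0.0000 0.0000
52.0455 34.7818 11.8395 0.0000 0.0000 0.0000 0.0000 0.0000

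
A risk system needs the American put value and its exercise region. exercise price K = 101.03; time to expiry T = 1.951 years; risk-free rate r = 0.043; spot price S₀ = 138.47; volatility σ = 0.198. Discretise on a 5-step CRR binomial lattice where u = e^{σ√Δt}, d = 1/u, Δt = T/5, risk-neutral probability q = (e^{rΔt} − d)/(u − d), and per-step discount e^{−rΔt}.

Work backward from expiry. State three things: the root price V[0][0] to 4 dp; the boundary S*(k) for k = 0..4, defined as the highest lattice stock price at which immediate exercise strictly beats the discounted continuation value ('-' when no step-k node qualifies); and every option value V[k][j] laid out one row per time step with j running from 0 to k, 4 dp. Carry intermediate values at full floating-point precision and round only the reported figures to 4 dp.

price = 1.2078
boundary = - - - - 84.4300
tree:
1.2078
2.3819 0.2350
4.6356 0.5164 0.0000
8.8707 1.1351 0.0000 0.0000
16.6000 2.4951 0.0000 0.0000 0.0000
26.4225 5.4842 0.0000 0.0000 0.0000 0.0000

Δt=0.39020, u=1.13166, d=0.88366, q=0.53735, disc=e^(-rΔt)=0.98336
k=5 terminal: V=max(K-S,0) → 26.4225 5.4842 0.0000 0.0000 0.0000 0.0000
k=4: j=0 S=84.4300 intr=16.6000 cont=14.9190 V=16.6000[EX]; j=1 S=108.1250 intr=0.0000 cont=2.4951 V=2.4951[hold]; j=2 S=138.4700 intr=0.0000 cont=0.0000 V=0.0000[hold]; j=3 S=177.3312 intr=0.0000 cont=0.0000 V=0.0000[hold]; j=4 S=227.0986 intr=0.0000 cont=0.0000 V=0.0000[hold]  S*(4)=84.4300
k=3: j=0 S=95.5458 intr=5.4842 cont=8.8707 V=8.8707[hold]; j=1 S=122.3604 intr=0.0000 cont=1.1351 V=1.1351[hold]; j=2 S=156.7005 intr=0.0000 cont=0.0000 V=0.0000[hold]; j=3 S=200.6780 intr=0.0000 cont=0.0000 V=0.0000[hold]  S*(3)=-
k=2: j=0 S=108.1250 intr=0.0000 cont=4.6356 V=4.6356[hold]; j=1 S=138.4700 intr=0.0000 cont=0.5164 V=0.5164[hold]; j=2 S=177.3312 intr=0.0000 cont=0.0000 V=0.0000[hold]  S*(2)=-
k=1: j=0 S=122.3604 intr=0.0000 cont=2.3819 V=2.3819[hold]; j=1 S=156.7005 intr=0.0000 cont=0.2350 V=0.2350[hold]  S*(1)=-
k=0: j=0 S=138.4700 intr=0.0000 cont=1.2078 V=1.2078[hold]  S*(0)=-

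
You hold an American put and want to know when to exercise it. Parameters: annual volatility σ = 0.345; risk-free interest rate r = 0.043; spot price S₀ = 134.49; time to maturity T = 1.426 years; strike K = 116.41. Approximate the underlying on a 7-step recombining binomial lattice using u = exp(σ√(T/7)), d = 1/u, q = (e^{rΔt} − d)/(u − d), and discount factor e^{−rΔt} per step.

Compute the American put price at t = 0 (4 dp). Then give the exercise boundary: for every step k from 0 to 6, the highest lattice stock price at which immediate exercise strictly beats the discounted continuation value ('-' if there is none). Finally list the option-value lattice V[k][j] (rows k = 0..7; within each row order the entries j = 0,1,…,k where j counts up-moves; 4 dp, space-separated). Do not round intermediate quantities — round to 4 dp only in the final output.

price = 9.9648
boundary = - - - - 72.1416 84.2969 98.5004
tree:
9.9648
15.2813 4.5948
22.7229 7.7886 1.3438
32.5053 12.9207 2.5717 0.0863
44.2684 20.8115 4.9166 0.1704 0.0000
54.6710 32.1131 9.3893 0.3365 0.0000 0.0000
63.5736 44.2684 17.9096 0.6647 0.0000 0.0000 0.0000
71.1924 54.6710 32.1131 1.3130 0.0000 0.0000 0.0000 0.0000

Δt=0.20371, u=1.16849, d=0.85580, q=0.48929, disc=e^(-rΔt)=0.99128
k=7 terminal: V=max(K-S,0) → 71.1924 54.6710 32.1131 1.3130 0.0000 0.0000 0.0000 0.0000
k=6: j=0 S=52.8364 intr=63.5736 cont=62.5583 V=63.5736[EX]; j=1 S=72.1416 intr=44.2684 cont=43.2531 V=44.2684[EX]; j=2 S=98.5004 intr=17.9096 cont=16.8944 V=17.9096[EX]; j=3 S=134.4900 intr=0.0000 cont=0.6647 V=0.6647[hold]; j=4 S=183.6294 intr=0.0000 cont=0.0000 V=0.0000[hold]; j=5 S=250.7231 intr=0.0000 cont=0.0000 V=0.0000[hold]; j=6 S=342.3311 intr=0.0000 cont=0.0000 V=0.0000[hold]  S*(6)=98.5004
k=5: j=0 S=61.7390 intr=54.6710 cont=53.6557 V=54.6710[EX]; j=1 S=84.2969 intr=32.1131 cont=31.0978 V=32.1131[EX]; j=2 S=115.0970 intr=1.3130 cont=9.3893 V=9.3893[hold]; j=3 S=157.1506 intr=0.0000 cont=0.3365 V=0.3365[hold]; j=4 S=214.5696 intr=0.0000 cont=0.0000 V=0.0000[hold]; j=5 S=292.9681 intr=0.0000 cont=0.0000 V=0.0000[hold]  S*(5)=84.2969
k=4: j=0 S=72.1416 intr=44.2684 cont=43.2531 V=44.2684[EX]; j=1 S=98.5004 intr=17.9096 cont=20.8115 V=20.8115[hold]; j=2 S=134.4900 intr=0.0000 cont=4.9166 V=4.9166[hold]; j=3 S=183.6294 intr=0.0000 cont=0.1704 V=0.1704[hold]; j=4 S=250.7231 intr=0.0000 cont=0.0000 V=0.0000[hold]  S*(4)=72.1416
k=3: j=0 S=84.2969 intr=32.1131 cont=32.5053 V=32.5053[hold]; j=1 S=115.0970 intr=1.3130 cont=12.9207 V=12.9207[hold]; j=2 S=157.1506 intr=0.0000 cont=2.5717 V=2.5717[hold]; j=3 S=214.5696 intr=0.0000 cont=0.0863 V=0.0863[hold]  S*(3)=-
k=2: j=0 S=98.5004 intr=17.9096 cont=22.7229 V=22.7229[hold]; j=1 S=134.4900 intr=0.0000 cont=7.7886 V=7.7886[hold]; j=2 S=183.6294 intr=0.0000 cont=1.3438 V=1.3438[hold]  S*(2)=-
k=1: j=0 S=115.0970 intr=1.3130 cont=15.2813 V=15.2813[hold]; j=1 S=157.1506 intr=0.0000 cont=4.5948 V=4.5948[hold]  S*(1)=-
k=0: j=0 S=134.4900 intr=0.0000 cont=9.9648 V=9.9648[hold]  S*(0)=-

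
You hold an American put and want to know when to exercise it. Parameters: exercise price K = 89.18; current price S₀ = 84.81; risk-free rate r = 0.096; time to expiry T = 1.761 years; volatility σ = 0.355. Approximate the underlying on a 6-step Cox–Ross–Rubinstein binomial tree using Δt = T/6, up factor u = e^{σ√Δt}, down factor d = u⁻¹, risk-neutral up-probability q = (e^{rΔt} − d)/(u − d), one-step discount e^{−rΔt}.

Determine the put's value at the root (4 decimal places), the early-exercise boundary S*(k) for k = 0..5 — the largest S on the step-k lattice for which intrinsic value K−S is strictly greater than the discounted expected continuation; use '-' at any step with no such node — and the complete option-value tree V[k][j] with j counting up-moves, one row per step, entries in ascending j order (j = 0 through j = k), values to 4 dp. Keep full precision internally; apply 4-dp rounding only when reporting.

price = 12.8044
boundary = - - 57.7294 47.6291 57.7294 69.9716
tree:
12.8044
20.4186 6.6361
31.4506 11.5828 2.5373
41.5509 19.5497 5.0302 0.4279
49.8841 31.4506 9.8835 0.9284 0.0000
56.7593 41.5509 19.2084 2.0142 0.0000 0.0000
62.4317 49.8841 31.4506 4.3700 0.0000 0.0000 0.0000

params: Δt=0.29350 u=1.21206 d=0.82504 q=0.52590 e^(-rΔt)=0.97222
t_6 payoffs: 62.4317 49.8841 31.4506 4.3700 0.0000 0.0000 0.0000
t_5: node(5,0) S=32.4207 payoff=56.7593 vs cont=54.2817 → 56.7593 [stop]  node(5,1) S=47.6291 payoff=41.5509 vs cont=39.0733 → 41.5509 [stop]  node(5,2) S=69.9716 payoff=19.2084 vs cont=16.7307 → 19.2084 [stop]  node(5,3) S=102.7950 payoff=0.0000 vs cont=2.0142 → 2.0142 [wait]  node(5,4) S=151.0157 payoff=0.0000 vs cont=0.0000 → 0.0000 [wait]  node(5,5) S=221.8566 payoff=0.0000 vs cont=0.0000 → 0.0000 [wait]  ⇒ S*(5)=69.9716
t_4: node(4,0) S=39.2959 payoff=49.8841 vs cont=47.4065 → 49.8841 [stop]  node(4,1) S=57.7294 payoff=31.4506 vs cont=28.9729 → 31.4506 [stop]  node(4,2) S=84.8100 payoff=4.3700 vs cont=9.8835 → 9.8835 [wait]  node(4,3) S=124.5940 payoff=0.0000 vs cont=0.9284 → 0.9284 [wait]  node(4,4) S=183.0405 payoff=0.0000 vs cont=0.0000 → 0.0000 [wait]  ⇒ S*(4)=57.7294
t_3: node(3,0) S=47.6291 payoff=41.5509 vs cont=39.0733 → 41.5509 [stop]  node(3,1) S=69.9716 payoff=19.2084 vs cont=19.5497 → 19.5497 [wait]  node(3,2) S=102.7950 payoff=0.0000 vs cont=5.0302 → 5.0302 [wait]  node(3,3) S=151.0157 payoff=0.0000 vs cont=0.4279 → 0.4279 [wait]  ⇒ S*(3)=47.6291
t_2: node(2,0) S=57.7294 payoff=31.4506 vs cont=29.1475 → 31.4506 [stop]  node(2,1) S=84.8100 payoff=4.3700 vs cont=11.5828 → 11.5828 [wait]  node(2,2) S=124.5940 payoff=0.0000 vs cont=2.5373 → 2.5373 [wait]  ⇒ S*(2)=57.7294
t_1: node(1,0) S=69.9716 payoff=19.2084 vs cont=20.4186 → 20.4186 [wait]  node(1,1) S=102.7950 payoff=0.0000 vs cont=6.6361 → 6.6361 [wait]  ⇒ S*(1)=-
t_0: node(0,0) S=84.8100 payoff=4.3700 vs cont=12.8044 → 12.8044 [wait]  ⇒ S*(0)=-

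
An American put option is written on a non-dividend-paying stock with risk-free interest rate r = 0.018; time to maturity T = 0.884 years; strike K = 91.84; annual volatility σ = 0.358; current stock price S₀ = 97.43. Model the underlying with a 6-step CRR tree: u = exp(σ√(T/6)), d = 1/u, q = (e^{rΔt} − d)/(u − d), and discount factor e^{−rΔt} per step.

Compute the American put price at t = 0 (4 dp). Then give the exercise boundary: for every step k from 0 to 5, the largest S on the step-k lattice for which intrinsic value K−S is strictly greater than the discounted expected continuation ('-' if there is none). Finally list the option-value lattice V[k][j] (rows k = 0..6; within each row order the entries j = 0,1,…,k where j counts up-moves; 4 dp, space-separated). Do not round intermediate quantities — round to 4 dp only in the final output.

params: Δt=0.14733 u=1.14730 d=0.87161 q=0.47533 e^(-rΔt)=0.99735
t_6 payoffs: 49.1209 35.6086 17.8223 0.0000 0.0000 0.0000 0.0000
t_5: node(5,0) S=49.0118 payoff=42.8282 vs cont=42.5850 → 42.8282 [stop]  node(5,1) S=64.5145 payoff=27.3255 vs cont=27.0823 → 27.3255 [stop]  node(5,2) S=84.9208 payoff=6.9192 vs cont=9.3260 → 9.3260 [wait]  node(5,3) S=111.7818 payoff=0.0000 vs cont=0.0000 → 0.0000 [wait]  node(5,4) S=147.1391 payoff=0.0000 vs cont=0.0000 → 0.0000 [wait]  node(5,5) S=193.6802 payoff=0.0000 vs cont=0.0000 → 0.0000 [wait]  ⇒ S*(5)=64.5145
t_4: node(4,0) S=56.2314 payoff=35.6086 vs cont=35.3654 → 35.6086 [stop]  node(4,1) S=74.0177 payoff=17.8223 vs cont=18.7201 → 18.7201 [wait]  node(4,2) S=97.4300 payoff=0.0000 vs cont=4.8801 → 4.8801 [wait]  node(4,3) S=128.2477 payoff=0.0000 vs cont=0.0000 → 0.0000 [wait]  node(4,4) S=168.8133 payoff=0.0000 vs cont=0.0000 → 0.0000 [wait]  ⇒ S*(4)=56.2314
t_3: node(3,0) S=64.5145 payoff=27.3255 vs cont=27.5079 → 27.5079 [wait]  node(3,1) S=84.9208 payoff=6.9192 vs cont=12.1093 → 12.1093 [wait]  node(3,2) S=111.7818 payoff=0.0000 vs cont=2.5536 → 2.5536 [wait]  node(3,3) S=147.1391 payoff=0.0000 vs cont=0.0000 → 0.0000 [wait]  ⇒ S*(3)=-
t_2: node(2,0) S=74.0177 payoff=17.8223 vs cont=20.1350 → 20.1350 [wait]  node(2,1) S=97.4300 payoff=0.0000 vs cont=7.5472 → 7.5472 [wait]  node(2,2) S=128.2477 payoff=0.0000 vs cont=1.3363 → 1.3363 [wait]  ⇒ S*(2)=-
t_1: node(1,0) S=84.9208 payoff=6.9192 vs cont=14.1141 → 14.1141 [wait]  node(1,1) S=111.7818 payoff=0.0000 vs cont=4.5828 → 4.5828 [wait]  ⇒ S*(1)=-
t_0: node(0,0) S=97.4300 payoff=0.0000 vs cont=9.5582 → 9.5582 [wait]  ⇒ S*(0)=-

price = 9.5582
boundary = - - - - 56.2314 64.5145
tree:
9.5582
14.1141 4.5828
20.1350 7.5472 1.3363
27.5079 12.1093 2.5536 0.0000
35.6086 18.7201 4.8801 0.0000 0.0000
42.8282 27.3255 9.3260 0.0000 0.0000 0.0000
49.1209 35.6086 17.8223 0.0000 0.0000 0.0000 0.0000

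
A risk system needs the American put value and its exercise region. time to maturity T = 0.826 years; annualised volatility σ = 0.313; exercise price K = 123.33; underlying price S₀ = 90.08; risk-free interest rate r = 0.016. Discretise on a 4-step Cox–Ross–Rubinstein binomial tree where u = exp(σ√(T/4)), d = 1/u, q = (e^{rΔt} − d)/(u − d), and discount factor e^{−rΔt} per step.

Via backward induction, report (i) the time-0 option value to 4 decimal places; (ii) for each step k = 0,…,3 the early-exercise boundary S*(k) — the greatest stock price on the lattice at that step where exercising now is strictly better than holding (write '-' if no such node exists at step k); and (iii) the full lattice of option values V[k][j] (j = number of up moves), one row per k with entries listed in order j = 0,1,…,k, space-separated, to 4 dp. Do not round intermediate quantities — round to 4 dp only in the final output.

Δt=0.20650, u=1.15285, d=0.86742, q=0.47610, disc=e^(-rΔt)=0.99670
k=4 terminal: V=max(K-S,0) → 72.3333 55.5525 33.2500 3.6087 0.0000
k=3: j=0 S=58.7914 intr=64.5386 cont=64.1318 V=64.5386[EX]; j=1 S=78.1370 intr=45.1930 cont=44.7862 V=45.1930[EX]; j=2 S=103.8484 intr=19.4816 cont=19.0748 V=19.4816[EX]; j=3 S=138.0203 intr=0.0000 cont=1.8844 V=1.8844[hold]  S*(3)=103.8484
k=2: j=0 S=67.7775 intr=55.5525 cont=55.1457 V=55.5525[EX]; j=1 S=90.0800 intr=33.2500 cont=32.8432 V=33.2500[EX]; j=2 S=119.7213 intr=3.6087 cont=11.0670 V=11.0670[hold]  S*(2)=90.0800
k=1: j=0 S=78.1370 intr=45.1930 cont=44.7862 V=45.1930[EX]; j=1 S=103.8484 intr=19.4816 cont=22.6139 V=22.6139[hold]  S*(1)=78.1370
k=0: j=0 S=90.0800 intr=33.2500 cont=34.3296 V=34.3296[hold]  S*(0)=-

price = 34.3296
boundary = - 78.1370 90.0800 103.8484
tree:
34.3296
45.1930 22.6139
55.5525 33.2500 11.0670
64.5386 45.1930 19.4816 1.8844
72.3333 55.5525 33.2500 3.6087 0.0000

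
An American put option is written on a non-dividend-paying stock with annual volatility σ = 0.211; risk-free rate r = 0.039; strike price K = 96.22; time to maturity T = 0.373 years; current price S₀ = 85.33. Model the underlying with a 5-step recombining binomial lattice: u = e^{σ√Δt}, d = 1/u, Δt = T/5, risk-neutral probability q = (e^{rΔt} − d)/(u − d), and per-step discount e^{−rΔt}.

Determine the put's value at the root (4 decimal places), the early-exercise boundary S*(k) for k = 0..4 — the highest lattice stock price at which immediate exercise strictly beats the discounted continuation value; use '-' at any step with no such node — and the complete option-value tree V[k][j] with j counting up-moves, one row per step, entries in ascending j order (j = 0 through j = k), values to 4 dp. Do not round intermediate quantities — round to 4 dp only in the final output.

Δt=0.07460  u=1.05932  d=0.94400  q=0.51086  discount=0.99709
step 5 (expiry): payoffs max(K−S,0) = 32.2526 24.4379 15.6686 5.8279 0.0000 0.0000
step 4: (k=4,j=0): S=67.7622, (K−S)⁺=28.4578, hold=28.1783 ⇒ V=28.4578 exercise | (k=4,j=1): S=76.0404, (K−S)⁺=20.1796, hold=19.9000 ⇒ V=20.1796 exercise | (k=4,j=2): S=85.3300, (K−S)⁺=10.8900, hold=10.6105 ⇒ V=10.8900 exercise | (k=4,j=3): S=95.7544, (K−S)⁺=0.4656, hold=2.8424 ⇒ V=2.8424 continue | (k=4,j=4): S=107.4524, (K−S)⁺=0.0000, hold=0.0000 ⇒ V=0.0000 continue  boundary S*=85.3300
step 3: (k=3,j=0): S=71.7821, (K−S)⁺=24.4379, hold=24.1584 ⇒ V=24.4379 exercise | (k=3,j=1): S=80.5514, (K−S)⁺=15.6686, hold=15.3891 ⇒ V=15.6686 exercise | (k=3,j=2): S=90.3921, (K−S)⁺=5.8279, hold=6.7591 ⇒ V=6.7591 continue | (k=3,j=3): S=101.4349, (K−S)⁺=0.0000, hold=1.3863 ⇒ V=1.3863 continue  boundary S*=80.5514
step 2: (k=2,j=0): S=76.0404, (K−S)⁺=20.1796, hold=19.9000 ⇒ V=20.1796 exercise | (k=2,j=1): S=85.3300, (K−S)⁺=10.8900, hold=11.0848 ⇒ V=11.0848 continue | (k=2,j=2): S=95.7544, (K−S)⁺=0.4656, hold=4.0027 ⇒ V=4.0027 continue  boundary S*=76.0404
step 1: (k=1,j=0): S=80.5514, (K−S)⁺=15.6686, hold=15.4883 ⇒ V=15.6686 exercise | (k=1,j=1): S=90.3921, (K−S)⁺=5.8279, hold=7.4451 ⇒ V=7.4451 continue  boundary S*=80.5514
step 0: (k=0,j=0): S=85.3300, (K−S)⁺=10.8900, hold=11.4342 ⇒ V=11.4342 continue  boundary S*=-

price = 11.4342
boundary = - 80.5514 76.0404 80.5514 85.3300
tree:
11.4342
15.6686 7.4451
20.1796 11.0848 4.0027
24.4379 15.6686 6.7591 1.3863
28.4578 20.1796 10.8900 2.8424 0.0000
32.2526 24.4379 15.6686 5.8279 0.0000 0.0000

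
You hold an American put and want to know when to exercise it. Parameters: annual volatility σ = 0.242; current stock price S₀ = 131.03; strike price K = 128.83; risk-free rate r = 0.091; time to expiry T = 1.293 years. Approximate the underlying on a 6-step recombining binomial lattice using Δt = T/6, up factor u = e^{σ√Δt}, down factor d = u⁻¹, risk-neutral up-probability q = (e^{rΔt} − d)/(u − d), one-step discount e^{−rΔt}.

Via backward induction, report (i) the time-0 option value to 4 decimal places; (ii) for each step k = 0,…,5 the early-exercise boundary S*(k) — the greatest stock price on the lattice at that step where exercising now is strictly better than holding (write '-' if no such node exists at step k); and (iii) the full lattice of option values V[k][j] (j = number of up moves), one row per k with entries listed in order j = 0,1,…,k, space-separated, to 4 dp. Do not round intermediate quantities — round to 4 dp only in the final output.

price = 8.0537
boundary = - - 104.6628 93.5413 104.6628 117.1067
tree:
8.0537
14.2167 3.4943
24.1672 6.8982 0.9422
35.2887 13.2071 2.1833 0.0000
45.2285 24.1672 5.0592 0.0000 0.0000
54.1120 35.2887 11.7233 0.0000 0.0000 0.0000
62.0516 45.2285 24.1672 0.0000 0.0000 0.0000 0.0000

Δt=0.21550, u=1.11889, d=0.89374, q=0.55990, disc=e^(-rΔt)=0.98058
k=6 terminal: V=max(K-S,0) → 62.0516 45.2285 24.1672 0.0000 0.0000 0.0000 0.0000
k=5: j=0 S=74.7180 intr=54.1120 cont=51.6102 V=54.1120[EX]; j=1 S=93.5413 intr=35.2887 cont=32.7869 V=35.2887[EX]; j=2 S=117.1067 intr=11.7233 cont=10.4294 V=11.7233[EX]; j=3 S=146.6088 intr=0.0000 cont=0.0000 V=0.0000[hold]; j=4 S=183.5432 intr=0.0000 cont=0.0000 V=0.0000[hold]; j=5 S=229.7823 intr=0.0000 cont=0.0000 V=0.0000[hold]  S*(5)=117.1067
k=4: j=0 S=83.6015 intr=45.2285 cont=42.7267 V=45.2285[EX]; j=1 S=104.6628 intr=24.1672 cont=21.6654 V=24.1672[EX]; j=2 S=131.0300 intr=0.0000 cont=5.0592 V=5.0592[hold]; j=3 S=164.0397 intr=0.0000 cont=0.0000 V=0.0000[hold]; j=4 S=205.3654 intr=0.0000 cont=0.0000 V=0.0000[hold]  S*(4)=104.6628
k=3: j=0 S=93.5413 intr=35.2887 cont=32.7869 V=35.2887[EX]; j=1 S=117.1067 intr=11.7233 cont=13.2071 V=13.2071[hold]; j=2 S=146.6088 intr=0.0000 cont=2.1833 V=2.1833[hold]; j=3 S=183.5432 intr=0.0000 cont=0.0000 V=0.0000[hold]  S*(3)=93.5413
k=2: j=0 S=104.6628 intr=24.1672 cont=22.4800 V=24.1672[EX]; j=1 S=131.0300 intr=0.0000 cont=6.8982 V=6.8982[hold]; j=2 S=164.0397 intr=0.0000 cont=0.9422 V=0.9422[hold]  S*(2)=104.6628
k=1: j=0 S=117.1067 intr=11.7233 cont=14.2167 V=14.2167[hold]; j=1 S=146.6088 intr=0.0000 cont=3.4943 V=3.4943[hold]  S*(1)=-
k=0: j=0 S=131.0300 intr=0.0000 cont=8.0537 V=8.0537[hold]  S*(0)=-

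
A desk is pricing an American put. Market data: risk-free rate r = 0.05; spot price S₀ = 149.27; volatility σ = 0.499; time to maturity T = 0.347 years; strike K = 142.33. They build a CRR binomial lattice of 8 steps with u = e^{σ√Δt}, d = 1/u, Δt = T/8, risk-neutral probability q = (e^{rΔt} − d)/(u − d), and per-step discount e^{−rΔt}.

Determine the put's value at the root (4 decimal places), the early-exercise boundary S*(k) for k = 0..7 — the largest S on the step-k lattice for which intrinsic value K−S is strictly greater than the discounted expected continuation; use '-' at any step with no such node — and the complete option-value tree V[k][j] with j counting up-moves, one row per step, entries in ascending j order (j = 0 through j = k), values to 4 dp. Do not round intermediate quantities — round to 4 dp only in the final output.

price = 12.9321
boundary = - - - - 98.5000 88.7773 98.5000 109.2874
tree:
12.9321
18.4515 7.1168
25.5393 10.9919 3.0251
34.1304 16.5119 5.1673 0.7591
43.8300 23.9619 8.6582 1.4757 0.0000
53.5527 33.2971 14.1354 2.8687 0.0000 0.0000
62.3156 43.8300 22.2381 5.5766 0.0000 0.0000 0.0000
70.2136 53.5527 33.0426 10.8406 0.0000 0.0000 0.0000 0.0000
77.3320 62.3156 43.8300 21.0737 0.0000 0.0000 0.0000 0.0000 0.0000

Δt=0.04337  u=1.10952  d=0.90129  q=0.48447  discount=0.99783
step 8 (expiry): payoffs max(K−S,0) = 77.3320 62.3156 43.8300 21.0737 0.0000 0.0000 0.0000 0.0000 0.0000
step 7: (k=7,j=0): S=72.1164, (K−S)⁺=70.2136, hold=69.9053 ⇒ V=70.2136 exercise | (k=7,j=1): S=88.7773, (K−S)⁺=53.5527, hold=53.2443 ⇒ V=53.5527 exercise | (k=7,j=2): S=109.2874, (K−S)⁺=33.0426, hold=32.7342 ⇒ V=33.0426 exercise | (k=7,j=3): S=134.5360, (K−S)⁺=7.7940, hold=10.8406 ⇒ V=10.8406 continue | (k=7,j=4): S=165.6176, (K−S)⁺=0.0000, hold=0.0000 ⇒ V=0.0000 continue | (k=7,j=5): S=203.8801, (K−S)⁺=0.0000, hold=0.0000 ⇒ V=0.0000 continue | (k=7,j=6): S=250.9822, (K−S)⁺=0.0000, hold=0.0000 ⇒ V=0.0000 continue | (k=7,j=7): S=308.9663, (K−S)⁺=0.0000, hold=0.0000 ⇒ V=0.0000 continue  boundary S*=109.2874
step 6: (k=6,j=0): S=80.0144, (K−S)⁺=62.3156, hold=62.0073 ⇒ V=62.3156 exercise | (k=6,j=1): S=98.5000, (K−S)⁺=43.8300, hold=43.5217 ⇒ V=43.8300 exercise | (k=6,j=2): S=121.2563, (K−S)⁺=21.0737, hold=22.2381 ⇒ V=22.2381 continue | (k=6,j=3): S=149.2700, (K−S)⁺=0.0000, hold=5.5766 ⇒ V=5.5766 continue | (k=6,j=4): S=183.7556, (K−S)⁺=0.0000, hold=0.0000 ⇒ V=0.0000 continue | (k=6,j=5): S=226.2085, (K−S)⁺=0.0000, hold=0.0000 ⇒ V=0.0000 continue | (k=6,j=6): S=278.4691, (K−S)⁺=0.0000, hold=0.0000 ⇒ V=0.0000 continue  boundary S*=98.5000
step 5: (k=5,j=0): S=88.7773, (K−S)⁺=53.5527, hold=53.2443 ⇒ V=53.5527 exercise | (k=5,j=1): S=109.2874, (K−S)⁺=33.0426, hold=33.2971 ⇒ V=33.2971 continue | (k=5,j=2): S=134.5360, (K−S)⁺=7.7940, hold=14.1354 ⇒ V=14.1354 continue | (k=5,j=3): S=165.6176, (K−S)⁺=0.0000, hold=2.8687 ⇒ V=2.8687 continue | (k=5,j=4): S=203.8801, (K−S)⁺=0.0000, hold=0.0000 ⇒ V=0.0000 continue | (k=5,j=5): S=250.9822, (K−S)⁺=0.0000, hold=0.0000 ⇒ V=0.0000 continue  boundary S*=88.7773
step 4: (k=4,j=0): S=98.5000, (K−S)⁺=43.8300, hold=43.6447 ⇒ V=43.8300 exercise | (k=4,j=1): S=121.2563, (K−S)⁺=21.0737, hold=23.9619 ⇒ V=23.9619 continue | (k=4,j=2): S=149.2700, (K−S)⁺=0.0000, hold=8.6582 ⇒ V=8.6582 continue | (k=4,j=3): S=183.7556, (K−S)⁺=0.0000, hold=1.4757 ⇒ V=1.4757 continue | (k=4,j=4): S=226.2085, (K−S)⁺=0.0000, hold=0.0000 ⇒ V=0.0000 continue  boundary S*=98.5000
step 3: (k=3,j=0): S=109.2874, (K−S)⁺=33.0426, hold=34.1304 ⇒ V=34.1304 continue | (k=3,j=1): S=134.5360, (K−S)⁺=7.7940, hold=16.5119 ⇒ V=16.5119 continue | (k=3,j=2): S=165.6176, (K−S)⁺=0.0000, hold=5.1673 ⇒ V=5.1673 continue | (k=3,j=3): S=203.8801, (K−S)⁺=0.0000, hold=0.7591 ⇒ V=0.7591 continue  boundary S*=-
step 2: (k=2,j=0): S=121.2563, (K−S)⁺=21.0737, hold=25.5393 ⇒ V=25.5393 continue | (k=2,j=1): S=149.2700, (K−S)⁺=0.0000, hold=10.9919 ⇒ V=10.9919 continue | (k=2,j=2): S=183.7556, (K−S)⁺=0.0000, hold=3.0251 ⇒ V=3.0251 continue  boundary S*=-
step 1: (k=1,j=0): S=134.5360, (K−S)⁺=7.7940, hold=18.4515 ⇒ V=18.4515 continue | (k=1,j=1): S=165.6176, (K−S)⁺=0.0000, hold=7.1168 ⇒ V=7.1168 continue  boundary S*=-
step 0: (k=0,j=0): S=149.2700, (K−S)⁺=0.0000, hold=12.9321 ⇒ V=12.9321 continue  boundary S*=-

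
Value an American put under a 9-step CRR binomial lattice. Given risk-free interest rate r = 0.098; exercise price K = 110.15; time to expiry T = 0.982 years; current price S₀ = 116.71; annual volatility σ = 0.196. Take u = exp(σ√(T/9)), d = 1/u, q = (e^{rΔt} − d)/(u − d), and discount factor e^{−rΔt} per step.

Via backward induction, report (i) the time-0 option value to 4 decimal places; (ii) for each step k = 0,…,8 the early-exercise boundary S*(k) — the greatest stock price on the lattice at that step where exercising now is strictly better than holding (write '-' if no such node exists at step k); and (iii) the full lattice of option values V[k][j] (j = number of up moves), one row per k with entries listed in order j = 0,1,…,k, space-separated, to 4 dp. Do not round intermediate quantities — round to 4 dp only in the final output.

params: Δt=0.10911 u=1.06688 d=0.93731 q=0.56679 e^(-rΔt)=0.98936
t_9 payoffs: 44.9794 35.9701 25.7153 14.0428 0.7567 0.0000 0.0000 0.0000 0.0000 0.0000
t_8: node(8,0) S=69.5295 payoff=40.6205 vs cont=39.4490 → 40.6205 [stop]  node(8,1) S=79.1414 payoff=31.0086 vs cont=29.8370 → 31.0086 [stop]  node(8,2) S=90.0821 payoff=20.0679 vs cont=18.8963 → 20.0679 [stop]  node(8,3) S=102.5353 payoff=7.6147 vs cont=6.4432 → 7.6147 [stop]  node(8,4) S=116.7100 payoff=0.0000 vs cont=0.3243 → 0.3243 [wait]  node(8,5) S=132.8443 payoff=0.0000 vs cont=0.0000 → 0.0000 [wait]  node(8,6) S=151.2090 payoff=0.0000 vs cont=0.0000 → 0.0000 [wait]  node(8,7) S=172.1125 payoff=0.0000 vs cont=0.0000 → 0.0000 [wait]  node(8,8) S=195.9057 payoff=0.0000 vs cont=0.0000 → 0.0000 [wait]  ⇒ S*(8)=102.5353
t_7: node(7,0) S=74.1799 payoff=35.9701 vs cont=34.7985 → 35.9701 [stop]  node(7,1) S=84.4347 payoff=25.7153 vs cont=24.5437 → 25.7153 [stop]  node(7,2) S=96.1072 payoff=14.0428 vs cont=12.8713 → 14.0428 [stop]  node(7,3) S=109.3933 payoff=0.7567 vs cont=3.4456 → 3.4456 [wait]  node(7,4) S=124.5161 payoff=0.0000 vs cont=0.1390 → 0.1390 [wait]  node(7,5) S=141.7295 payoff=0.0000 vs cont=0.0000 → 0.0000 [wait]  node(7,6) S=161.3225 payoff=0.0000 vs cont=0.0000 → 0.0000 [wait]  node(7,7) S=183.6241 payoff=0.0000 vs cont=0.0000 → 0.0000 [wait]  ⇒ S*(7)=96.1072
t_6: node(6,0) S=79.1414 payoff=31.0086 vs cont=29.8370 → 31.0086 [stop]  node(6,1) S=90.0821 payoff=20.0679 vs cont=18.8963 → 20.0679 [stop]  node(6,2) S=102.5353 payoff=7.6147 vs cont=7.9510 → 7.9510 [wait]  node(6,3) S=116.7100 payoff=0.0000 vs cont=1.5548 → 1.5548 [wait]  node(6,4) S=132.8443 payoff=0.0000 vs cont=0.0596 → 0.0596 [wait]  node(6,5) S=151.2090 payoff=0.0000 vs cont=0.0000 → 0.0000 [wait]  node(6,6) S=172.1125 payoff=0.0000 vs cont=0.0000 → 0.0000 [wait]  ⇒ S*(6)=90.0821
t_5: node(5,0) S=84.4347 payoff=25.7153 vs cont=24.5437 → 25.7153 [stop]  node(5,1) S=96.1072 payoff=14.0428 vs cont=13.0598 → 14.0428 [stop]  node(5,2) S=109.3933 payoff=0.7567 vs cont=4.2797 → 4.2797 [wait]  node(5,3) S=124.5161 payoff=0.0000 vs cont=0.6998 → 0.6998 [wait]  node(5,4) S=141.7295 payoff=0.0000 vs cont=0.0255 → 0.0255 [wait]  node(5,5) S=161.3225 payoff=0.0000 vs cont=0.0000 → 0.0000 [wait]  ⇒ S*(5)=96.1072
t_4: node(4,0) S=90.0821 payoff=20.0679 vs cont=18.8963 → 20.0679 [stop]  node(4,1) S=102.5353 payoff=7.6147 vs cont=8.4187 → 8.4187 [wait]  node(4,2) S=116.7100 payoff=0.0000 vs cont=2.2267 → 2.2267 [wait]  node(4,3) S=132.8443 payoff=0.0000 vs cont=0.3143 → 0.3143 [wait]  node(4,4) S=151.2090 payoff=0.0000 vs cont=0.0109 → 0.0109 [wait]  ⇒ S*(4)=90.0821
t_3: node(3,0) S=96.1072 payoff=14.0428 vs cont=13.3221 → 14.0428 [stop]  node(3,1) S=109.3933 payoff=0.7567 vs cont=4.8570 → 4.8570 [wait]  node(3,2) S=124.5161 payoff=0.0000 vs cont=1.1306 → 1.1306 [wait]  node(3,3) S=141.7295 payoff=0.0000 vs cont=0.1408 → 0.1408 [wait]  ⇒ S*(3)=96.1072
t_2: node(2,0) S=102.5353 payoff=7.6147 vs cont=8.7424 → 8.7424 [wait]  node(2,1) S=116.7100 payoff=0.0000 vs cont=2.7157 → 2.7157 [wait]  node(2,2) S=132.8443 payoff=0.0000 vs cont=0.5636 → 0.5636 [wait]  ⇒ S*(2)=-
t_1: node(1,0) S=109.3933 payoff=0.7567 vs cont=5.2699 → 5.2699 [wait]  node(1,1) S=124.5161 payoff=0.0000 vs cont=1.4800 → 1.4800 [wait]  ⇒ S*(1)=-
t_0: node(0,0) S=116.7100 payoff=0.0000 vs cont=3.0887 → 3.0887 [wait]  ⇒ S*(0)=-

price = 3.0887
boundary = - - - 96.1072 90.0821 96.1072 90.0821 96.1072 102.5353
tree:
3.0887
5.2699 1.4800
8.7424 2.7157 0.5636
14.0428 4.8570 1.1306 0.1408
20.0679 8.4187 2.2267 0.3143 0.0109
25.7153 14.0428 4.2797 0.6998 0.0255 0.0000
31.0086 20.0679 7.9510 1.5548 0.0596 0.0000 0.0000
35.9701 25.7153 14.0428 3.4456 0.1390 0.0000 0.0000 0.0000
40.6205 31.0086 20.0679 7.6147 0.3243 0.0000 0.0000 0.0000 0.0000
44.9794 35.9701 25.7153 14.0428 0.7567 0.0000 0.0000 0.0000 0.0000 0.0000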